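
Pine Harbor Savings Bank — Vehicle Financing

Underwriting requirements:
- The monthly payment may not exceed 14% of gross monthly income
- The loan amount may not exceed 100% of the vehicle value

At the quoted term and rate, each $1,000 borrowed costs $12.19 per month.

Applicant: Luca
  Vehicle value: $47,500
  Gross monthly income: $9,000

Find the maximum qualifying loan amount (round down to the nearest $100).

$47,500

Payment cap: 14% × $9,000 = $1,260/month.
At $12.19 per $1,000, that supports 1,260/12.19 × 1,000 ≈ $103,363 → $103,300.
LTV cap: 100% × $47,500 = $47,500 → $47,500.
Binding constraint: loan-to-value.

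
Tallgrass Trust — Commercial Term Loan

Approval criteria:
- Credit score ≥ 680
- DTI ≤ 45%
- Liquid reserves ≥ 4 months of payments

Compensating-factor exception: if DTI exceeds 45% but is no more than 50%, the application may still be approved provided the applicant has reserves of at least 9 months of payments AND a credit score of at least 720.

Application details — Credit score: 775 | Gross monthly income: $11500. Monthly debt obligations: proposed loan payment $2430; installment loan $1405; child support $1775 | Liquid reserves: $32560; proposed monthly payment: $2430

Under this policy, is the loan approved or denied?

Credit score 775 ≥ 680 (meets base)
Total debts = (2,430 + 1,405 + 1,775) = 5,610. DTI = 5,610/11,500 = 48.8% > 45% — standard DTI limit exceeded.
Reserves: 32,560 ÷ 2,430 = 13.4 months (meets 4-month minimum)
DTI 48.8% is within the 45%–50% exception band; checking compensating factors.
Reserves 13.4 ≥ 9 months; credit score 775 ≥ 720.
Both override conditions satisfied; DTI exception granted.

Approved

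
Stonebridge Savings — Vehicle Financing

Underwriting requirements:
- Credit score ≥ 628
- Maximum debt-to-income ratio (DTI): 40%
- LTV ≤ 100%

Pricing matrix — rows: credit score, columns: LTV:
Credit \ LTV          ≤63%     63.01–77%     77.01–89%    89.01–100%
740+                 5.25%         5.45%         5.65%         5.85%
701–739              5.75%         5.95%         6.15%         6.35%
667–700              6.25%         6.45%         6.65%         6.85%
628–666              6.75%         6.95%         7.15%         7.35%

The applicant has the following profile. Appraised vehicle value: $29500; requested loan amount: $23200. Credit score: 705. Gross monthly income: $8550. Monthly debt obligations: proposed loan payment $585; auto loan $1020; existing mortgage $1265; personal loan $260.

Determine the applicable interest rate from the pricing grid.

6.15%

Credit score 705 ≥ 628; Total monthly debts = (585 + 1,020 + 1,265 + 260) = 3,130. DTI: 3,130 ÷ 8,550 = 36.6%, within the 40% cap
LTV: 23,200 ÷ 29,500 = 78.6%, within 100% cap
Credit 705 → row 701–739; LTV 78.6% → column 77.01–89%. Grid cell → 6.15%.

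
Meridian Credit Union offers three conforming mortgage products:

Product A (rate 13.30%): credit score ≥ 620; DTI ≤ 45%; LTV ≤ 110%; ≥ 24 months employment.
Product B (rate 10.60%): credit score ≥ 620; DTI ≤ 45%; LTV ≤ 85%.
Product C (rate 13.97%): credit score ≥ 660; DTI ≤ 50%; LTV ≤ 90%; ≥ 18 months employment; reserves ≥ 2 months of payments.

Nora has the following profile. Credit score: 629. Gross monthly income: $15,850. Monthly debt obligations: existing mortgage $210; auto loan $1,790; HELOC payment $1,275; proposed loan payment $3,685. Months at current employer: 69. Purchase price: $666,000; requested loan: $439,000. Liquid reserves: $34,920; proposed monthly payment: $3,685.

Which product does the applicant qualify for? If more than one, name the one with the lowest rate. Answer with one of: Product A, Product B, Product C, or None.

Total debts = (210 + 1,790 + 1,275 + 3,685) = 6,960; DTI = 6,960/15,850 = 43.9%.
LTV = 439,000/666,000 = 65.9%.
Reserves = 34,920/3,685 = 9.5 months.
Product A: score 629 ≥ 620; DTI 43.9% ≤ 45%; LTV 65.9% ≤ 110%; employment 69 ≥ 24 mo → qualifies.
Product B: score 629 ≥ 620; DTI 43.9% ≤ 45%; LTV 65.9% ≤ 85% → qualifies.
Product C: score 629 < 660; DTI 43.9% ≤ 50%; LTV 65.9% ≤ 90%; employment 69 ≥ 18 mo; reserves 9.5 ≥ 2 mo → does not qualify.
Qualifying: Product A, Product B. Lowest rate is 10.60% → Product B.

Product B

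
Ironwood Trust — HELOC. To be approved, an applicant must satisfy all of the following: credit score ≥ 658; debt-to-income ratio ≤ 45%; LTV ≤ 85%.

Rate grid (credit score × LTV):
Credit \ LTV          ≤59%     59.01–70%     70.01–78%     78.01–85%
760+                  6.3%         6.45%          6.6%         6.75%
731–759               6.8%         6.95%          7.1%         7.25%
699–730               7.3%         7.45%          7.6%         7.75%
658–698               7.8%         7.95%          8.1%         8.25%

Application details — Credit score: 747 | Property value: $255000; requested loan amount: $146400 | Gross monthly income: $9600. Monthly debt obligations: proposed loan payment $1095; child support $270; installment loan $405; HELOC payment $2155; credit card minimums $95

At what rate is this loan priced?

Credit score 747 ≥ 658; Total monthly debts = (1,095 + 270 + 405 + 2,155 + 95) = 4,020. DTI: 4,020 ÷ 9,600 = 41.9%, within the 45% cap
LTV = 146,400/255,000 = 57.4% ≤ 85%
Credit 747 → row 731–759; LTV 57.4% → column ≤59%. Grid cell → 6.8%.

6.8%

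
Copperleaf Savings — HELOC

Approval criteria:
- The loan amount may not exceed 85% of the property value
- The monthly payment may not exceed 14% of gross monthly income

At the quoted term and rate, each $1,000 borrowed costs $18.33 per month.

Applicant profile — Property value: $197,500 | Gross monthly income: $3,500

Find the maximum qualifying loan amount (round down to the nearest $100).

$26,700

Payment cap: 14% × $3,500 = $490/month.
At $18.33 per $1,000, that supports 490/18.33 × 1,000 ≈ $26,732 → $26,700.
LTV cap: 85% × $197,500 = $167,875 → $167,800.
Binding constraint: payment-to-income.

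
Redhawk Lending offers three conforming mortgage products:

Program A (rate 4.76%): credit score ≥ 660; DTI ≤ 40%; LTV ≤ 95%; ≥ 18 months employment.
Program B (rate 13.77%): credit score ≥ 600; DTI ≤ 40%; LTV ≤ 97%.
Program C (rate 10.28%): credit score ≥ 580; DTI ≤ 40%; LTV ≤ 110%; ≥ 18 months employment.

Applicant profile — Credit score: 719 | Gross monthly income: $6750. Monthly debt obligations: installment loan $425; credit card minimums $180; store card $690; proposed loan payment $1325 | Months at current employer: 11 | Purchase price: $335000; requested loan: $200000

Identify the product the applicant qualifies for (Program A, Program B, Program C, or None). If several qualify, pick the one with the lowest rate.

Program B

Total debts = (425 + 180 + 690 + 1,325) = 2,620; DTI = 2,620/6,750 = 38.8%.
LTV = 200,000/335,000 = 59.7%.
Program A: score 719 ≥ 660; DTI 38.8% ≤ 40%; LTV 59.7% ≤ 95%; employment 11 < 18 mo → does not qualify.
Program B: score 719 ≥ 600; DTI 38.8% ≤ 40%; LTV 59.7% ≤ 97% → qualifies.
Program C: score 719 ≥ 580; DTI 38.8% ≤ 40%; LTV 59.7% ≤ 110%; employment 11 < 18 mo → does not qualify.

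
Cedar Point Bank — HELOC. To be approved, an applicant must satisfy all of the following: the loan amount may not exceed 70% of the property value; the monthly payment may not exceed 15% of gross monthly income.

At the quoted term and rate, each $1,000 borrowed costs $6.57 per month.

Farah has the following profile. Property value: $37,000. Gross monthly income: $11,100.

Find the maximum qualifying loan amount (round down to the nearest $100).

Payment cap: 15% × $11,100 = $1,665/month.
At $6.57 per $1,000, that supports 1,665/6.57 × 1,000 ≈ $253,424 → $253,400.
LTV cap: 70% × $37,000 = $25,900 → $25,900.
Binding constraint: loan-to-value.

$25,900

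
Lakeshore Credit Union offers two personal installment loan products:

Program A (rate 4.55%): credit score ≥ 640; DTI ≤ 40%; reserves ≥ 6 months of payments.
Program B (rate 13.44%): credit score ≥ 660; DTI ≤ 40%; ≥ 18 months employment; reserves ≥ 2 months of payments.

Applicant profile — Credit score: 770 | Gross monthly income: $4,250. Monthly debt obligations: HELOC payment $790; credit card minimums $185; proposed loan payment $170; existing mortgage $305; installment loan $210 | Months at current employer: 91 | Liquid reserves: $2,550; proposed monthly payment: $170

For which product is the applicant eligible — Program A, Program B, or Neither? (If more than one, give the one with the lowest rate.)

Total debts = (790 + 185 + 170 + 305 + 210) = 1,660; DTI = 1,660/4,250 = 39.1%.
Reserves = 2,550/170 = 15.0 months.
Program A: score 770 ≥ 640; DTI 39.1% ≤ 40%; reserves 15.0 ≥ 6 mo → qualifies.
Program B: score 770 ≥ 660; DTI 39.1% ≤ 40%; employment 91 ≥ 18 mo; reserves 15.0 ≥ 2 mo → qualifies.
Qualifying: Program A, Program B. Lowest rate is 4.55% → Program A.

Program A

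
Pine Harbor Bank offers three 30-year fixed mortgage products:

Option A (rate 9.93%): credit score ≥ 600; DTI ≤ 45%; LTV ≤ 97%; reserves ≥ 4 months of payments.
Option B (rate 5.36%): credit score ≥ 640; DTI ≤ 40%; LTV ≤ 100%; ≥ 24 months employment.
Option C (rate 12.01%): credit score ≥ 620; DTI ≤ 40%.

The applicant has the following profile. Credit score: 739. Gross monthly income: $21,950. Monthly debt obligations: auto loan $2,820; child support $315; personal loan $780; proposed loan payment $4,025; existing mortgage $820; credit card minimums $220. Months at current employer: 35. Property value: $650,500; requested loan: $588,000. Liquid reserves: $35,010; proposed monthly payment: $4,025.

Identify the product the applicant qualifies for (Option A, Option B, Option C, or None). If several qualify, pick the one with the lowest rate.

Total debts = (2,820 + 315 + 780 + 4,025 + 820 + 220) = 8,980; DTI = 8,980/21,950 = 40.9%.
LTV = 588,000/650,500 = 90.4%.
Reserves = 35,010/4,025 = 8.7 months.
Option A: score 739 ≥ 600; DTI 40.9% ≤ 45%; LTV 90.4% ≤ 97%; reserves 8.7 ≥ 4 mo → qualifies.
Option B: score 739 ≥ 640; DTI 40.9% > 40%; LTV 90.4% ≤ 100%; employment 35 ≥ 24 mo → does not qualify.
Option C: score 739 ≥ 620; DTI 40.9% > 40% → does not qualify.

Option A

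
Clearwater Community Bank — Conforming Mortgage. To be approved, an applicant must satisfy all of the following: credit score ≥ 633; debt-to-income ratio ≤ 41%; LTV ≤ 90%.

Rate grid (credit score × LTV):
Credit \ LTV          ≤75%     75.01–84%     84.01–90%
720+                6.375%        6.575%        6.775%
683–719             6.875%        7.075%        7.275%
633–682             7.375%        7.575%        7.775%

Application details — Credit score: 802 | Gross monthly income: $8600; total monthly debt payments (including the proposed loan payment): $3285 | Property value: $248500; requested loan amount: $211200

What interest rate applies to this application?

Credit score 802 ≥ 633; Debt-to-income = 3,285/8,600 = 38.2% — meets 41% limit
LTV = 211,200/248,500 = 85% ≤ 90%
Credit 802 → row 720+; LTV 85% → column 84.01–90%. Grid cell → 6.775%.

6.775%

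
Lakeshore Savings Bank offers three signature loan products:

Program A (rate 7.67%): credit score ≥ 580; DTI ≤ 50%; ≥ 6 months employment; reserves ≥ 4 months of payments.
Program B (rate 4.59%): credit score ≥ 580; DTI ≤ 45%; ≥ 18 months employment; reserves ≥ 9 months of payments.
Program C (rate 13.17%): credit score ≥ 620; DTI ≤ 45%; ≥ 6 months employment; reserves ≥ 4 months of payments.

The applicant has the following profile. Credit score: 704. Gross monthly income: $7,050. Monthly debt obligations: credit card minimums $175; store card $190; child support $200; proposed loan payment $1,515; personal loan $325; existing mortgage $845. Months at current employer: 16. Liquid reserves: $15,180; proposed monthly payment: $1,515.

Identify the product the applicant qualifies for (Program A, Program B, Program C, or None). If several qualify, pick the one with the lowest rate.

Total debts = (175 + 190 + 200 + 1,515 + 325 + 845) = 3,250; DTI = 3,250/7,050 = 46.1%.
Reserves = 15,180/1,515 = 10.0 months.
Program A: score 704 ≥ 580; DTI 46.1% ≤ 50%; employment 16 ≥ 6 mo; reserves 10.0 ≥ 4 mo → qualifies.
Program B: score 704 ≥ 580; DTI 46.1% > 45%; employment 16 < 18 mo; reserves 10.0 ≥ 9 mo → does not qualify.
Program C: score 704 ≥ 620; DTI 46.1% > 45%; employment 16 ≥ 6 mo; reserves 10.0 ≥ 4 mo → does not qualify.

Program A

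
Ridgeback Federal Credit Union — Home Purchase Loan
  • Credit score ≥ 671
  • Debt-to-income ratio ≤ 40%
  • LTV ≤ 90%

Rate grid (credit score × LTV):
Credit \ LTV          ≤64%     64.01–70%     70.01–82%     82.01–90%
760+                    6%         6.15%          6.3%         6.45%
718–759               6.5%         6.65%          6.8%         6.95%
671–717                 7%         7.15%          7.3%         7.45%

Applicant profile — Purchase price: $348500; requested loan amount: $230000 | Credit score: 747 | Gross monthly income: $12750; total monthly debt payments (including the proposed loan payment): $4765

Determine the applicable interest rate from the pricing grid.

Credit score 747 ≥ 671; DTI: 4,765 ÷ 12,750 = 37.4%, within the 40% cap
LTV = 230,000/348,500 = 66% ≤ 90%
Credit 747 → row 718–759; LTV 66% → column 64.01–70%. Grid cell → 6.65%.

6.65%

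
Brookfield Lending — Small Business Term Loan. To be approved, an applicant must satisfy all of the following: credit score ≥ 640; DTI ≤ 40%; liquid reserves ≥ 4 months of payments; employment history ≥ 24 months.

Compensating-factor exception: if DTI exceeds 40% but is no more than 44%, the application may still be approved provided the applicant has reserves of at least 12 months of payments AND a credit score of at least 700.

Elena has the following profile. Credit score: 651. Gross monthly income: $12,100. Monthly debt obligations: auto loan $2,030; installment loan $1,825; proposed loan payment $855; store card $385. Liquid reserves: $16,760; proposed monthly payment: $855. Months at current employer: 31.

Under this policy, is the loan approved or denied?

Denied

Credit score 651 ≥ 640 (meets base)
Total debts = (2,030 + 1,825 + 855 + 385) = 5,095. DTI = 5,095/12,100 = 42.1% > 40% — standard DTI limit exceeded.
Reserves = 16,760/855 = 19.6 months ≥ 4
Employment 31 ≥ 24 months
42.1% falls in the override range (40%–44%), so the compensating-factor test applies.
Reserves 19.6 ≥ 12 months; credit score 651 < 700.
Override conditions not both satisfied; exception does not apply.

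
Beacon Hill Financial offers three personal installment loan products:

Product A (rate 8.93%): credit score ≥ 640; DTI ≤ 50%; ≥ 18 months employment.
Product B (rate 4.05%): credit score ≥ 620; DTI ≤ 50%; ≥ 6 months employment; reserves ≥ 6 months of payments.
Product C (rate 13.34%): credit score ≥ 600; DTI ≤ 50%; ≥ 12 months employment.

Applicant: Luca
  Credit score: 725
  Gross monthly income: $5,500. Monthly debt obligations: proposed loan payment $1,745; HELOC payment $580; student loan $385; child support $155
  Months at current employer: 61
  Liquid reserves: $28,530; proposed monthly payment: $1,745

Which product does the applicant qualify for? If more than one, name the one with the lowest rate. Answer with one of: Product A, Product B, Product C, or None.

Total debts = (1,745 + 580 + 385 + 155) = 2,865; DTI = 2,865/5,500 = 52.1%.
Reserves = 28,530/1,745 = 16.3 months.
Product A: score 725 ≥ 640; DTI 52.1% > 50%; employment 61 ≥ 18 mo → does not qualify.
Product B: score 725 ≥ 620; DTI 52.1% > 50%; employment 61 ≥ 6 mo; reserves 16.3 ≥ 6 mo → does not qualify.
Product C: score 725 ≥ 600; DTI 52.1% > 50%; employment 61 ≥ 12 mo → does not qualify.

None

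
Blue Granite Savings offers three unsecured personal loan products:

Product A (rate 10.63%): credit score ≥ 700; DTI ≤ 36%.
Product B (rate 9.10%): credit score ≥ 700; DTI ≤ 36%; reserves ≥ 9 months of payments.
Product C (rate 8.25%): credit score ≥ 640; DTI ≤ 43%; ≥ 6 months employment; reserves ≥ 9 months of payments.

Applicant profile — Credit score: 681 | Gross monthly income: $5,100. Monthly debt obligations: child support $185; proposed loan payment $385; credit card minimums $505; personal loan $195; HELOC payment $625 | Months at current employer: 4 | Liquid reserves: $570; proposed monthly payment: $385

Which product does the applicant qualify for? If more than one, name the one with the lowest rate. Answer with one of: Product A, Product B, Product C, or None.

None

Total debts = (185 + 385 + 505 + 195 + 625) = 1,895; DTI = 1,895/5,100 = 37.2%.
Reserves = 570/385 = 1.5 months.
Product A: score 681 < 700; DTI 37.2% > 36% → does not qualify.
Product B: score 681 < 700; DTI 37.2% > 36%; reserves 1.5 < 9 mo → does not qualify.
Product C: score 681 ≥ 640; DTI 37.2% ≤ 43%; employment 4 < 6 mo; reserves 1.5 < 9 mo → does not qualify.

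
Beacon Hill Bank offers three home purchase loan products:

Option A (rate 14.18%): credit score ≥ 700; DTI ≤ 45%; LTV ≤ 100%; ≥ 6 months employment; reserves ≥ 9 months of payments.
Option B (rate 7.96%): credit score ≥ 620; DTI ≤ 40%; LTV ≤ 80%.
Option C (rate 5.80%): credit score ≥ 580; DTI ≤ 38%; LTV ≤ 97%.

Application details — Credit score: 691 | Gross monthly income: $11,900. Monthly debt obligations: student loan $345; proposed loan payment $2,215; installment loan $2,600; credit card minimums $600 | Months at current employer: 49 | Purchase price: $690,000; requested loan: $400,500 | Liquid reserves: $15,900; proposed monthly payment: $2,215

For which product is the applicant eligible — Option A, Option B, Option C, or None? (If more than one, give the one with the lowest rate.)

Total debts = (345 + 2,215 + 2,600 + 600) = 5,760; DTI = 5,760/11,900 = 48.4%.
LTV = 400,500/690,000 = 58%.
Reserves = 15,900/2,215 = 7.2 months.
Option A: score 691 < 700; DTI 48.4% > 45%; LTV 58% ≤ 100%; employment 49 ≥ 6 mo; reserves 7.2 < 9 mo → does not qualify.
Option B: score 691 ≥ 620; DTI 48.4% > 40%; LTV 58% ≤ 80% → does not qualify.
Option C: score 691 ≥ 580; DTI 48.4% > 38%; LTV 58% ≤ 97% → does not qualify.

None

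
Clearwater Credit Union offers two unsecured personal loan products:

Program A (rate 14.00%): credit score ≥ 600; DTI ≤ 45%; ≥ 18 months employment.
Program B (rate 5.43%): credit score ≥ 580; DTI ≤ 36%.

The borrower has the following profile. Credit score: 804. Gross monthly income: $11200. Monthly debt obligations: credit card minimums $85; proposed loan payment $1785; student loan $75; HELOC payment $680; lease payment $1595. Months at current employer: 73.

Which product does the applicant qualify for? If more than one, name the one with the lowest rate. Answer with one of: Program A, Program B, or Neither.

Program A

Total debts = (85 + 1,785 + 75 + 680 + 1,595) = 4,220; DTI = 4,220/11,200 = 37.7%.
Program A: score 804 ≥ 600; DTI 37.7% ≤ 45%; employment 73 ≥ 18 mo → qualifies.
Program B: score 804 ≥ 580; DTI 37.7% > 36% → does not qualify.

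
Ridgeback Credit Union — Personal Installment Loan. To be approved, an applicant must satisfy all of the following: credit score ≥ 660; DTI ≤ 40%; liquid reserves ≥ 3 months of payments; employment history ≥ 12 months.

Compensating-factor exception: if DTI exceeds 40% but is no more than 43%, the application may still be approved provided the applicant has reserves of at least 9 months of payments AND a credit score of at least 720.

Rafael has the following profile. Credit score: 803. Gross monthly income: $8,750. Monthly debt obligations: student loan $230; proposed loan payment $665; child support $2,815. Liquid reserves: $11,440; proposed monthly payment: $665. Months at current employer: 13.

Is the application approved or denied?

Credit score 803 ≥ 660 (meets base)
Total debts = (230 + 665 + 2,815) = 3,710. DTI: 3,710 ÷ 8,750 = 42.4%, over the 40% base limit.
Reserves = 11,440/665 = 17.2 months ≥ 3
Employment 13 ≥ 12 months
DTI 42.4% is within the 40%–43% exception band; checking compensating factors.
Override check — reserves: 17.2 mo (ok); score: 803 (ok).
Both override conditions satisfied; DTI exception granted.

Approved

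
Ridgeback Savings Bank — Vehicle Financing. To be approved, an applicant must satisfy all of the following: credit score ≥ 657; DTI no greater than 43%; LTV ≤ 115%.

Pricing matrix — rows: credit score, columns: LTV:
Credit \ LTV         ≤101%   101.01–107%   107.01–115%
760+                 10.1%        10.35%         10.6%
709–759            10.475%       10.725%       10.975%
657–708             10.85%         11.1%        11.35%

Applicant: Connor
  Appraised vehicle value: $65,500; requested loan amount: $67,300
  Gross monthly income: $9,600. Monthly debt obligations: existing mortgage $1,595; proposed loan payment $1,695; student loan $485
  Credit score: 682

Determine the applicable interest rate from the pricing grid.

Credit score 682 ≥ 657; Total monthly debts = (1,595 + 1,695 + 485) = 3,775. DTI = 3,775/9,600 = 39.3% ≤ 43%
LTV: 67,300 ÷ 65,500 = 102.7%, within 115% cap
Credit 682 → row 657–708; LTV 102.7% → column 101.01–107%. Grid cell → 11.1%.

11.1%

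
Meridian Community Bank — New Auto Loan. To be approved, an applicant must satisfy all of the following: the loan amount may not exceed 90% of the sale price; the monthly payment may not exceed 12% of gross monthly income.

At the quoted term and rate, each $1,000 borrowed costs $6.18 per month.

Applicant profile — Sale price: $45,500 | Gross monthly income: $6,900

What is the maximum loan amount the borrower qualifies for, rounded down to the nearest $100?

Payment cap: 12% × $6,900 = $828/month.
At $6.18 per $1,000, that supports 828/6.18 × 1,000 ≈ $133,980 → $133,900.
LTV cap: 90% × $45,500 = $40,950 → $40,900.
Binding constraint: loan-to-value.

$40,900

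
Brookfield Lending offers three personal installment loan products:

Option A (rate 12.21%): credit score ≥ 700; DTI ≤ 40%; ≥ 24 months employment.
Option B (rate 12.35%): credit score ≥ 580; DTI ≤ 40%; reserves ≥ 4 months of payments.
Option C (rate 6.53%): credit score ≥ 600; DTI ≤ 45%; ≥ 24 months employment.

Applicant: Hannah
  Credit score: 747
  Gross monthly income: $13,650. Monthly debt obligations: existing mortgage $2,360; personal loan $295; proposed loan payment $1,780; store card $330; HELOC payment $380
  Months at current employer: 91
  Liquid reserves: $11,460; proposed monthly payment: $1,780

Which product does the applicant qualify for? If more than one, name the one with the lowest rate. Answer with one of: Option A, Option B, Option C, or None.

Total debts = (2,360 + 295 + 1,780 + 330 + 380) = 5,145; DTI = 5,145/13,650 = 37.7%.
Reserves = 11,460/1,780 = 6.4 months.
Option A: score 747 ≥ 700; DTI 37.7% ≤ 40%; employment 91 ≥ 24 mo → qualifies.
Option B: score 747 ≥ 580; DTI 37.7% ≤ 40%; reserves 6.4 ≥ 4 mo → qualifies.
Option C: score 747 ≥ 600; DTI 37.7% ≤ 45%; employment 91 ≥ 24 mo → qualifies.
Qualifying: Option A, Option B, Option C. Lowest rate is 6.53% → Option C.

Option C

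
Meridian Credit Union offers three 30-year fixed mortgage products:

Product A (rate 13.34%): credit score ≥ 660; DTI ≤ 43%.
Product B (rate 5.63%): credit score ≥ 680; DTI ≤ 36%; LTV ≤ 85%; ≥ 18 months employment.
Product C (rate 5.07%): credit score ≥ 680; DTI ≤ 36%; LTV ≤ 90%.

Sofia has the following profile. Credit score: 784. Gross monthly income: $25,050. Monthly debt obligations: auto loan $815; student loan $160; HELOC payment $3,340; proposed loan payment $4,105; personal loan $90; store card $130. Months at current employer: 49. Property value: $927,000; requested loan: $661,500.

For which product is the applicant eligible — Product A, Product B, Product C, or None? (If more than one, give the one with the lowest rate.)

Product C

Total debts = (815 + 160 + 3,340 + 4,105 + 90 + 130) = 8,640; DTI = 8,640/25,050 = 34.5%.
LTV = 661,500/927,000 = 71.4%.
Product A: score 784 ≥ 660; DTI 34.5% ≤ 43% → qualifies.
Product B: score 784 ≥ 680; DTI 34.5% ≤ 36%; LTV 71.4% ≤ 85%; employment 49 ≥ 18 mo → qualifies.
Product C: score 784 ≥ 680; DTI 34.5% ≤ 36%; LTV 71.4% ≤ 90% → qualifies.
Qualifying: Product A, Product B, Product C. Lowest rate is 5.07% → Product C.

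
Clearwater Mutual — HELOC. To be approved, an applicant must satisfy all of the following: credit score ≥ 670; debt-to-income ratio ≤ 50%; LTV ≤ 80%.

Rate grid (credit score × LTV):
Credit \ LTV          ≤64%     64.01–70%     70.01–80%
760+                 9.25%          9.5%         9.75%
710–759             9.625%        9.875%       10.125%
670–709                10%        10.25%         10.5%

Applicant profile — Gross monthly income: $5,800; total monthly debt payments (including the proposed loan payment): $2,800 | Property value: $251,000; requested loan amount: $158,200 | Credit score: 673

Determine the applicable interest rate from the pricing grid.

Credit score 673 ≥ 670; DTI: 2,800 ÷ 5,800 = 48.3%, within the 50% cap
LTV = 158,200/251,000 = 63% ≤ 80%
Row: 673 falls in 670–709. Column: 63% falls in ≤64%. Rate = 10%.

10%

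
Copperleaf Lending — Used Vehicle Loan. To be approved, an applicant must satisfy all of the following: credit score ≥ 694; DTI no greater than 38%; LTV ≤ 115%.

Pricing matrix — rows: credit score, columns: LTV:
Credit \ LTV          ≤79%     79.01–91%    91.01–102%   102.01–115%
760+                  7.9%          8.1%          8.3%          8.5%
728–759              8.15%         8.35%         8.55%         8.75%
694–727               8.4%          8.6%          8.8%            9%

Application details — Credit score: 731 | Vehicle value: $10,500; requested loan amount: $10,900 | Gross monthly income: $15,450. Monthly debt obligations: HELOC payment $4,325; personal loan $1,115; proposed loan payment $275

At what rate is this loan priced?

8.75%

Credit score 731 ≥ 694; Total monthly debts = (4,325 + 1,115 + 275) = 5,715. DTI: 5,715 ÷ 15,450 = 37%, within the 38% cap
LTV: 10,900 ÷ 10,500 = 103.8%, within 115% cap
Score 731 is in the 728–759 band; LTV 103.8% is in the 102.01–115% band → 8.75%.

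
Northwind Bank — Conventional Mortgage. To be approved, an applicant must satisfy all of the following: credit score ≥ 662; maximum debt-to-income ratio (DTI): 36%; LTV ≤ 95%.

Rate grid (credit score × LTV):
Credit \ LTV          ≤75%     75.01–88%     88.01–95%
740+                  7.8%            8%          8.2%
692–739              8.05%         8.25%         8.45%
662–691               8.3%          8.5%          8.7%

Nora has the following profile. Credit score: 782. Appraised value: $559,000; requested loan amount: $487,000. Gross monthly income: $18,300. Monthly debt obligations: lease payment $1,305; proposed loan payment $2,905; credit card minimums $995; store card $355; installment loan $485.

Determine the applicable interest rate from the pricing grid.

Credit score 782 ≥ 662; Total monthly debts = (1,305 + 2,905 + 995 + 355 + 485) = 6,045. DTI = 6,045/18,300 = 33% ≤ 36%
LTV = 487,000/559,000 = 87.1% ≤ 95%
Score 782 is in the 740+ band; LTV 87.1% is in the 75.01–88% band → 8%.

8%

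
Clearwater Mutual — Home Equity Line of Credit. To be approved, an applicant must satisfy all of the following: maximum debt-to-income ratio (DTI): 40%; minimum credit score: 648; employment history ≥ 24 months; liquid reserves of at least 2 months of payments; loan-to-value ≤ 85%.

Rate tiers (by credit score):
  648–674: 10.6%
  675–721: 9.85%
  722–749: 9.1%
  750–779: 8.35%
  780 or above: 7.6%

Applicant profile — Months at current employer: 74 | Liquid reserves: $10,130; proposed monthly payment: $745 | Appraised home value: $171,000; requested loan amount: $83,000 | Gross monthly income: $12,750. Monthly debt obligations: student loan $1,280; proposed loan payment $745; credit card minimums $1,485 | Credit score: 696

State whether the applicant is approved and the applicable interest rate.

Credit score 696 ≥ 648 (meets minimum)
Employment 74 ≥ 24 months
LTV = 83,000/171,000 = 48.5% ≤ 85%
Liquid reserves cover 10,130/745 = 13.6 months — ≥ 2 required
Total monthly debts = (1,280 + 745 + 1,485) = 3,510. DTI: 3,510 ÷ 12,750 = 27.5%, within the 40% cap
All requirements met. Score 696 falls in the 675–721 tier → 9.85%.

Approved at 9.85%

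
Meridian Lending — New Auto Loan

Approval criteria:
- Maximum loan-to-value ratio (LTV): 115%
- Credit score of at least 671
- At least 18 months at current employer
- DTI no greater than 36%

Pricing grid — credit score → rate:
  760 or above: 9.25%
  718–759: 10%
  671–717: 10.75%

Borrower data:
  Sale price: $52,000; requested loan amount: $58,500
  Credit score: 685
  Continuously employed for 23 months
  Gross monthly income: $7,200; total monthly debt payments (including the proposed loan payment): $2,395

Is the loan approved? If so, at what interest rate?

Credit score 685 ≥ 671 (meets minimum)
DTI: 2,395 ÷ 7,200 = 33.3%, within the 36% cap
LTV = 58,500/52,000 = 112.5% ≤ 115%
Employment 23 ≥ 18 months
All requirements met. Score 685 falls in the 671–717 tier → 10.75%.

Approved at 10.75%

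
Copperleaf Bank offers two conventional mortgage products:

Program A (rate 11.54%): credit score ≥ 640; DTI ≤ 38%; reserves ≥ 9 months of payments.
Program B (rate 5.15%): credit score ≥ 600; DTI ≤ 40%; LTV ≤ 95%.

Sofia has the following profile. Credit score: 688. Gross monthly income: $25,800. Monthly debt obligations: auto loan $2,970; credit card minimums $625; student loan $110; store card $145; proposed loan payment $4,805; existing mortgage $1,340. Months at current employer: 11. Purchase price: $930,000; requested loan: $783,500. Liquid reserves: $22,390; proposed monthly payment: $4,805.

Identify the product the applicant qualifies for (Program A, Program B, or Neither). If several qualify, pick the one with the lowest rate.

Total debts = (2,970 + 625 + 110 + 145 + 4,805 + 1,340) = 9,995; DTI = 9,995/25,800 = 38.7%.
LTV = 783,500/930,000 = 84.2%.
Reserves = 22,390/4,805 = 4.7 months.
Program A: score 688 ≥ 640; DTI 38.7% > 38%; reserves 4.7 < 9 mo → does not qualify.
Program B: score 688 ≥ 600; DTI 38.7% ≤ 40%; LTV 84.2% ≤ 95% → qualifies.

Program B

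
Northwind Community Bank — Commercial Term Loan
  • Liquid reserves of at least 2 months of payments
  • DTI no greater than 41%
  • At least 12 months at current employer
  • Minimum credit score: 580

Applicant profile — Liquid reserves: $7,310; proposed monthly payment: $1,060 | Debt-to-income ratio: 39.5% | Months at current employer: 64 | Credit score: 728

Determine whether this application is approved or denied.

Approved

Reserves = 7,310/1,060 = 6.9 months ≥ 2
Debt-to-income 39.5% vs 41% cap — pass
Employment 64 ≥ 12 months
Credit score 728 ≥ 580 (meets)
All criteria satisfied.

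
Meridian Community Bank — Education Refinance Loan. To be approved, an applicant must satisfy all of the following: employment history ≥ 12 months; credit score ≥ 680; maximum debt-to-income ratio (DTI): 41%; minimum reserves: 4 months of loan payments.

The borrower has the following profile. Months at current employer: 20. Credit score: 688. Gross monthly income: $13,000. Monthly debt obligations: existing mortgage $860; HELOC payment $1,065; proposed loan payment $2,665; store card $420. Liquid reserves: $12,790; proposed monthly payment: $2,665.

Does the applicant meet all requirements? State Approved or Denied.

Approved

Employment 20 ≥ 12 months
Credit score 688 ≥ 680 (meets)
Total monthly debts = (860 + 1,065 + 2,665 + 420) = 5,010. DTI: 5,010 ÷ 13,000 = 38.5%, within the 41% cap
Liquid reserves cover 12,790/2,665 = 4.8 months — ≥ 4 required
All criteria satisfied.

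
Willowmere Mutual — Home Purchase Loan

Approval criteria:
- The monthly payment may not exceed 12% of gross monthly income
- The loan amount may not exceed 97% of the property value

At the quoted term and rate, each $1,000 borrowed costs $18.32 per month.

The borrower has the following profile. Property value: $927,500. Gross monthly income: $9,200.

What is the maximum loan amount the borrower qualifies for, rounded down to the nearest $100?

$60,200

Payment cap: 12% × $9,200 = $1,104/month.
At $18.32 per $1,000, that supports 1,104/18.32 × 1,000 ≈ $60,262 → $60,200.
LTV cap: 97% × $927,500 = $899,675 → $899,600.
Binding constraint: payment-to-income.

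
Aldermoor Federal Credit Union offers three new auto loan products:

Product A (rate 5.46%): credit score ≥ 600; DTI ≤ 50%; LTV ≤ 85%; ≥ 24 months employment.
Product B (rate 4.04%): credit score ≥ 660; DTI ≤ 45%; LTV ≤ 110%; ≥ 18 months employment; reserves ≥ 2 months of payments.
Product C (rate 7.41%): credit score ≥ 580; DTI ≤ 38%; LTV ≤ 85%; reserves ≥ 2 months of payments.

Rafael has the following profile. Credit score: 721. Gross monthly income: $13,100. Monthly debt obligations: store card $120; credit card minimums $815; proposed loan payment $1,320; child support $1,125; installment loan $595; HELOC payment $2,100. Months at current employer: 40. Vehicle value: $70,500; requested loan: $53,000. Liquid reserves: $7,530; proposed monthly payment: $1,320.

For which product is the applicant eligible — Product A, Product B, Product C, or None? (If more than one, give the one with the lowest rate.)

Product A

Total debts = (120 + 815 + 1,320 + 1,125 + 595 + 2,100) = 6,075; DTI = 6,075/13,100 = 46.4%.
LTV = 53,000/70,500 = 75.2%.
Reserves = 7,530/1,320 = 5.7 months.
Product A: score 721 ≥ 600; DTI 46.4% ≤ 50%; LTV 75.2% ≤ 85%; employment 40 ≥ 24 mo → qualifies.
Product B: score 721 ≥ 660; DTI 46.4% > 45%; LTV 75.2% ≤ 110%; employment 40 ≥ 18 mo; reserves 5.7 ≥ 2 mo → does not qualify.
Product C: score 721 ≥ 580; DTI 46.4% > 38%; LTV 75.2% ≤ 85%; reserves 5.7 ≥ 2 mo → does not qualify.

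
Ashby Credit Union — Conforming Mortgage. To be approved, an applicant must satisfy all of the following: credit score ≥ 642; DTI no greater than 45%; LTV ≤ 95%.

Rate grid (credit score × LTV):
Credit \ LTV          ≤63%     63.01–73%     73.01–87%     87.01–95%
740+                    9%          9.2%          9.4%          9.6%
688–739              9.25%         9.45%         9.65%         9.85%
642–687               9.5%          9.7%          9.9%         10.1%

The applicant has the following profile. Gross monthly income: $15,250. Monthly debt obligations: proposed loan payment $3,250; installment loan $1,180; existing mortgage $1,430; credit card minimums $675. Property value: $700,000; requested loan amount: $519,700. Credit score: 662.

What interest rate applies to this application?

Credit score 662 ≥ 642; Total monthly debts = (3,250 + 1,180 + 1,430 + 675) = 6,535. DTI: 6,535 ÷ 15,250 = 42.9%, within the 45% cap
Loan-to-value = 519,700/700,000 = 74.2% — pass (95% max)
Row: 662 falls in 642–687. Column: 74.2% falls in 73.01–87%. Rate = 9.9%.

9.9%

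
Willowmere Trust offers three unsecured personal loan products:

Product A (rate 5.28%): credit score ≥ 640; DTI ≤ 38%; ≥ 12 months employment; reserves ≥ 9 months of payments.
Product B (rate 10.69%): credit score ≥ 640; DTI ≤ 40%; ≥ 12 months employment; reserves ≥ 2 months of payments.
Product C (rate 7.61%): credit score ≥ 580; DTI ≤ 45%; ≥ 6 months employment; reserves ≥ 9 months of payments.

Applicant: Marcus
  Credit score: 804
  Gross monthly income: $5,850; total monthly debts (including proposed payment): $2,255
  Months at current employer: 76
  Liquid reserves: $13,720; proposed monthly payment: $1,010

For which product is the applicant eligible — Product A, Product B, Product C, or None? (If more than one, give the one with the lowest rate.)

Product C

DTI = 2,255/5,850 = 38.5%.
Reserves = 13,720/1,010 = 13.6 months.
Product A: score 804 ≥ 640; DTI 38.5% > 38%; employment 76 ≥ 12 mo; reserves 13.6 ≥ 9 mo → does not qualify.
Product B: score 804 ≥ 640; DTI 38.5% ≤ 40%; employment 76 ≥ 12 mo; reserves 13.6 ≥ 2 mo → qualifies.
Product C: score 804 ≥ 580; DTI 38.5% ≤ 45%; employment 76 ≥ 6 mo; reserves 13.6 ≥ 9 mo → qualifies.
Qualifying: Product B, Product C. Lowest rate is 7.61% → Product C.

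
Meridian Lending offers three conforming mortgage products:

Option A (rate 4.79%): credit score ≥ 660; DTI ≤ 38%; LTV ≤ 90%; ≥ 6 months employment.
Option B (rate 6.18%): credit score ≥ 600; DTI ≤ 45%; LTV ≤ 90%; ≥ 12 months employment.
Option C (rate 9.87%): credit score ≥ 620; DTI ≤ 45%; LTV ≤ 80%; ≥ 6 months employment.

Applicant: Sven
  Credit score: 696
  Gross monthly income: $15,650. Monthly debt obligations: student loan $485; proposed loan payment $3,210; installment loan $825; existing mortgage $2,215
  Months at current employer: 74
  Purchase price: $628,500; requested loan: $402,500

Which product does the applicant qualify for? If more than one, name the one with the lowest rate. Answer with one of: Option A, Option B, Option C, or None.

Option B

Total debts = (485 + 3,210 + 825 + 2,215) = 6,735; DTI = 6,735/15,650 = 43%.
LTV = 402,500/628,500 = 64%.
Option A: score 696 ≥ 660; DTI 43% > 38%; LTV 64% ≤ 90%; employment 74 ≥ 6 mo → does not qualify.
Option B: score 696 ≥ 600; DTI 43% ≤ 45%; LTV 64% ≤ 90%; employment 74 ≥ 12 mo → qualifies.
Option C: score 696 ≥ 620; DTI 43% ≤ 45%; LTV 64% ≤ 80%; employment 74 ≥ 6 mo → qualifies.
Qualifying: Option B, Option C. Lowest rate is 6.18% → Option B.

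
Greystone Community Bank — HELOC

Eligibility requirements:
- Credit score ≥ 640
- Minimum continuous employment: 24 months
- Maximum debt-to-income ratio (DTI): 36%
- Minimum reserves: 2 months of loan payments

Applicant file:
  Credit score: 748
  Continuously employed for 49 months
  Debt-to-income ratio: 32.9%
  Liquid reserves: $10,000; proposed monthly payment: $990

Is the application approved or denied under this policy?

Credit score 748 ≥ 640 (meets)
Employment 49 ≥ 24 months
DTI 32.9% is within the 36% limit
Liquid reserves cover 10,000/990 = 10.1 months — ≥ 2 required
All criteria satisfied.

Approved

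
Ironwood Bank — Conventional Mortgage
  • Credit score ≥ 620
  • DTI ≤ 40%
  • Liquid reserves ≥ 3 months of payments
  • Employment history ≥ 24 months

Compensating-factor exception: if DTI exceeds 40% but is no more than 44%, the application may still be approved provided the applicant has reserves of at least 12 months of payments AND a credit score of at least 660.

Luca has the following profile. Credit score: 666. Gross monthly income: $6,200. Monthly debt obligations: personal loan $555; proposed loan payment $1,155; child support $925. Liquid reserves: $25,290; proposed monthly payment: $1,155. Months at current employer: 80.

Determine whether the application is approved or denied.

Approved

Credit score 666 ≥ 620 (meets base)
Total debts = (555 + 1,155 + 925) = 2,635. DTI = 2,635/6,200 = 42.5% > 40% — standard DTI limit exceeded.
Reserves: 25,290 ÷ 1,155 = 21.9 months (meets 3-month minimum)
Employment 80 ≥ 24 months
42.5% falls in the override range (40%–44%), so the compensating-factor test applies.
Reserves 21.9 ≥ 12 months; credit score 666 ≥ 660.
Both override conditions satisfied; DTI exception granted.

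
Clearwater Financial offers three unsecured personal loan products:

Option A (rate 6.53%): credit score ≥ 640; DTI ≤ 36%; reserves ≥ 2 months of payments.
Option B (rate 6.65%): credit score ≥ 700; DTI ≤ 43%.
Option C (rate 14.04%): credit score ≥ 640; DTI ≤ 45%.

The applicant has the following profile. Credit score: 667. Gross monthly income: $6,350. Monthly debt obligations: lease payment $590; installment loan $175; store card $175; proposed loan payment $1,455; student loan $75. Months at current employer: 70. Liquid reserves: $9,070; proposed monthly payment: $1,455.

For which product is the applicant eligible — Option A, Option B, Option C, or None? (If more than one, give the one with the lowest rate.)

Total debts = (590 + 175 + 175 + 1,455 + 75) = 2,470; DTI = 2,470/6,350 = 38.9%.
Reserves = 9,070/1,455 = 6.2 months.
Option A: score 667 ≥ 640; DTI 38.9% > 36%; reserves 6.2 ≥ 2 mo → does not qualify.
Option B: score 667 < 700; DTI 38.9% ≤ 43% → does not qualify.
Option C: score 667 ≥ 640; DTI 38.9% ≤ 45% → qualifies.

Option C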